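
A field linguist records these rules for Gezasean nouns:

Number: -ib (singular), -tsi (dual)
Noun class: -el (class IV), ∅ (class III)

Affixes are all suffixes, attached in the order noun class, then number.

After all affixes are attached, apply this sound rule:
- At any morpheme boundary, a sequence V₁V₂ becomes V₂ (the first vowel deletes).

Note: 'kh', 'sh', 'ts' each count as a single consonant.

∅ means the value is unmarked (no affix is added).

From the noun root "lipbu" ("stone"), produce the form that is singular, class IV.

lipbelib

Attach noun class class IV -el → lipbuel.
Attach number singular -ib → lipbuelib.
Apply vowel deletion: lipbuelib → lipbelib.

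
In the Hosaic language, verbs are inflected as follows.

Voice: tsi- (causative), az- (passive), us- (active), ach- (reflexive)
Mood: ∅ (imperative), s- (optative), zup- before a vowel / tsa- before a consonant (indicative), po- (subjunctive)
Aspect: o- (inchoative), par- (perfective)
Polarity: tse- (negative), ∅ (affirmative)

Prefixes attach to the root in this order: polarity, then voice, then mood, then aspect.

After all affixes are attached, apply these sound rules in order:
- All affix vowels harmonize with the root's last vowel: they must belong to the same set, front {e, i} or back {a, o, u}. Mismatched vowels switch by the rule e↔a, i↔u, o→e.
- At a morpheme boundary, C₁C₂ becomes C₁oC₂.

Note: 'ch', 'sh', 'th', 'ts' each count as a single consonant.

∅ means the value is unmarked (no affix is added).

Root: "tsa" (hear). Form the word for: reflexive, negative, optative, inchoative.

Attach polarity negative tse- → tsetsa.
Attach voice reflexive ach- → achtsetsa.
Attach mood optative s- → sachtsetsa.
Attach aspect inchoative o- → osachtsetsa.
Apply vowel harmony: osachtsetsa → osachtsatsa.
Apply epenthesis: osachtsatsa → osachotsatsa.

osachotsatsa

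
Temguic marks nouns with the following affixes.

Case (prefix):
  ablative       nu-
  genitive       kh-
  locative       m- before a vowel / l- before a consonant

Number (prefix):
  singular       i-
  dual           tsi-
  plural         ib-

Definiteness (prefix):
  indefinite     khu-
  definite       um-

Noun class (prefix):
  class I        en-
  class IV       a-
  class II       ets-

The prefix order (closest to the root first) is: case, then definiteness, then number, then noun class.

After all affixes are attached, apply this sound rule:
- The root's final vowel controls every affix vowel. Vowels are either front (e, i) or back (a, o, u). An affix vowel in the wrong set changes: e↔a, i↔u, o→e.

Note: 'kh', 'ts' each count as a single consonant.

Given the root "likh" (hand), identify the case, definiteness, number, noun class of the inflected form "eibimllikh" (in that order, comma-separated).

locative, definite, plural, class IV

Segment: a-ib-um-l-likh.
case: m/l- → locative.
definiteness: um- → definite.
number: ib- → plural.
noun class: a- → class IV.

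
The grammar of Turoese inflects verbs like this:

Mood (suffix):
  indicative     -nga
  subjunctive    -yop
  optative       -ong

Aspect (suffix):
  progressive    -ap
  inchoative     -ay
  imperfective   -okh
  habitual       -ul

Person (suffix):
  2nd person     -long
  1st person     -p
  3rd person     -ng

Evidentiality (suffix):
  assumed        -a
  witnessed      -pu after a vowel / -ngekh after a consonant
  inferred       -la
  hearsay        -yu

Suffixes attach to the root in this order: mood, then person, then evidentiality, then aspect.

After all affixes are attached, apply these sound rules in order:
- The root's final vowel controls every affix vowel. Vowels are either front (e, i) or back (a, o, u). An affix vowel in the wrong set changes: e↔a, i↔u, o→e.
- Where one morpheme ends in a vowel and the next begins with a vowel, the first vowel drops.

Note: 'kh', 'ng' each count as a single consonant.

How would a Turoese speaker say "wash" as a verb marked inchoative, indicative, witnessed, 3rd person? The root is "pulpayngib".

Attach mood indicative -nga → pulpayngibnga.
Attach person 3rd person -ng → pulpayngibngang.
Attach evidentiality witnessed -ngekh (after consonant 'ng') → pulpayngibngangngekh.
Attach aspect inchoative -ay → pulpayngibngangngekhay.
Apply vowel harmony: pulpayngibngangngekhay → pulpayngibngengngekhey.
Vowel deletion: no change.

pulpayngibngengngekhey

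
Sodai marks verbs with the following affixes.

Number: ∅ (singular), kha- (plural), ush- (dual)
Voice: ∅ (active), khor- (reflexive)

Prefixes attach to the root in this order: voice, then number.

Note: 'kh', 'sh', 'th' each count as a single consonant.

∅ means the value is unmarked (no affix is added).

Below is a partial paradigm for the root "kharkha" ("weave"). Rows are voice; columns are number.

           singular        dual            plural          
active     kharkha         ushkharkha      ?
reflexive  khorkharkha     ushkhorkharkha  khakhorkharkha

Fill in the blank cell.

voice = active: zero marking, form stays kharkha.
Attach number plural kha- → khakharkha.

khakharkha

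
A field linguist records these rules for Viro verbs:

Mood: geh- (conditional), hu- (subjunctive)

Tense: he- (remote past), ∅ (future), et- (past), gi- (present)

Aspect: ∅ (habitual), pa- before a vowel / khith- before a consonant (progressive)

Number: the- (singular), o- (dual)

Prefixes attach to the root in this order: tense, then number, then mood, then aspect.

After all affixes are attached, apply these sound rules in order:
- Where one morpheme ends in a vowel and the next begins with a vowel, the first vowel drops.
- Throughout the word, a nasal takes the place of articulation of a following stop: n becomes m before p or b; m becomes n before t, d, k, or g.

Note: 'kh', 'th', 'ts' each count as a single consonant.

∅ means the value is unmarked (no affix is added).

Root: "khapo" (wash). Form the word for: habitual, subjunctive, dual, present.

hogikhapo

Attach tense present gi- → gikhapo.
Attach number dual o- → ogikhapo.
Attach mood subjunctive hu- → huogikhapo.
aspect = habitual: zero marking, form stays huogikhapo.
Apply vowel deletion: huogikhapo → hogikhapo.
Nasal assimilation: no change.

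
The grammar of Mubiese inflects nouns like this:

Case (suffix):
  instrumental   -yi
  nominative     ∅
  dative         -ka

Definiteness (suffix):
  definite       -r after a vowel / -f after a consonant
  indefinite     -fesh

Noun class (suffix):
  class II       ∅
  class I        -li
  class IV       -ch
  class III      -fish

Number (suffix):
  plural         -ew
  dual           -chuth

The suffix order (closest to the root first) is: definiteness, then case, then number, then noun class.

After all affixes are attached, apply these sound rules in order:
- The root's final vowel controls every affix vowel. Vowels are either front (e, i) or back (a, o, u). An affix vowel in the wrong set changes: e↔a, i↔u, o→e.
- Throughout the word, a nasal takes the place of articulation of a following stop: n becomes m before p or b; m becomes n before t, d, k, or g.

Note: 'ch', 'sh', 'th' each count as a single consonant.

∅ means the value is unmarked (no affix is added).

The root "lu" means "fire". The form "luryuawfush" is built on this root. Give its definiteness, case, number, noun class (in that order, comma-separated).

definite, instrumental, plural, class III

Segment: lu-r-yi-ew-fish.
definiteness: -r/f → definite.
case: -yi → instrumental.
number: -ew → plural.
noun class: -fish → class III.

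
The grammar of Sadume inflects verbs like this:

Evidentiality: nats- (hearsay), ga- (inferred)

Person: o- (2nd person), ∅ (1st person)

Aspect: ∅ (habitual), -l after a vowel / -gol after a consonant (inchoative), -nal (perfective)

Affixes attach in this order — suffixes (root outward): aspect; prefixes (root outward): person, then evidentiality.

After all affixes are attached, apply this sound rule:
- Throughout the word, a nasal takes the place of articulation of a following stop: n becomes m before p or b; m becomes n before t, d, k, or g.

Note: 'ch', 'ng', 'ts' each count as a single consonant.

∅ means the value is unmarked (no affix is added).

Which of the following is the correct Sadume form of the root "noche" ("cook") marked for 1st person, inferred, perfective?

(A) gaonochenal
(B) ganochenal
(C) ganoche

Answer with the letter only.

person = 1st person: zero marking, form stays noche.
Attach aspect perfective -nal → nochenal.
Attach evidentiality inferred ga- → ganochenal.
Nasal assimilation: no change.
So the correct form is ganochenal, option (B).
(C) ganoche is wrong: it uses habitual instead of perfective for aspect.
(A) gaonochenal is wrong: it uses 2nd person instead of 1st person for person.

B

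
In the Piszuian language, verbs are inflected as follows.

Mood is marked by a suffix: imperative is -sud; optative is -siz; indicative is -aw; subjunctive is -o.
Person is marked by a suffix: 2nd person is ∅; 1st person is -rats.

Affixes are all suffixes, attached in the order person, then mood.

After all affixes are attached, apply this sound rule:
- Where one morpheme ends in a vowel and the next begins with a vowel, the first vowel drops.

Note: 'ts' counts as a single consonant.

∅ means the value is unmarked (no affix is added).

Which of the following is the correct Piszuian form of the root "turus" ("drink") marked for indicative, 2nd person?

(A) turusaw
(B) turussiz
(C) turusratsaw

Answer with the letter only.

person = 2nd person: zero marking, form stays turus.
Attach mood indicative -aw → turusaw.
Vowel deletion: no change.
So the correct form is turusaw, option (A).
(B) turussiz is wrong: it uses optative instead of indicative for mood.
(C) turusratsaw is wrong: it uses 1st person instead of 2nd person for person.

A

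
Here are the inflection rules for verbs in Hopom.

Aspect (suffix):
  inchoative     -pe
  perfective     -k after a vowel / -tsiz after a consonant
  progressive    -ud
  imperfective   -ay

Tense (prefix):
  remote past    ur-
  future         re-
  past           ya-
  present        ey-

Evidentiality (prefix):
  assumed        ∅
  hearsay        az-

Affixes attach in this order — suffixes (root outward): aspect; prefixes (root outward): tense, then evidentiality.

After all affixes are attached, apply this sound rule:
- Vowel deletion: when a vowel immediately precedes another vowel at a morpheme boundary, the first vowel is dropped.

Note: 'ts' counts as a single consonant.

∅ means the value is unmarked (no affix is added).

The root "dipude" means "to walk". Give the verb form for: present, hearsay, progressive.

azeydipudud

Attach aspect progressive -ud → dipudeud.
Attach tense present ey- → eydipudeud.
Attach evidentiality hearsay az- → azeydipudeud.
Apply vowel deletion: azeydipudeud → azeydipudud.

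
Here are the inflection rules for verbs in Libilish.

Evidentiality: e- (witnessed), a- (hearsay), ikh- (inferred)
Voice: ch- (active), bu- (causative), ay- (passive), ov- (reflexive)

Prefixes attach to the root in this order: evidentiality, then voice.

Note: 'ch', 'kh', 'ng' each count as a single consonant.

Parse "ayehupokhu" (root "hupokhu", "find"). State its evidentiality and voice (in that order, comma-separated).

witnessed, passive

Segment: ay-e-hupokhu.
evidentiality: e- → witnessed.
voice: ay- → passive.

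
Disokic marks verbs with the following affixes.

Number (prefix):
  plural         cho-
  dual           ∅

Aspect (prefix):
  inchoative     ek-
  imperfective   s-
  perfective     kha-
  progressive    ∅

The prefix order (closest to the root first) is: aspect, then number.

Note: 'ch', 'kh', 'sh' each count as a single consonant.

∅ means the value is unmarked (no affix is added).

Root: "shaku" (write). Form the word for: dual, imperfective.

sshaku

Attach aspect imperfective s- → sshaku.
number = dual: zero marking, form stays sshaku.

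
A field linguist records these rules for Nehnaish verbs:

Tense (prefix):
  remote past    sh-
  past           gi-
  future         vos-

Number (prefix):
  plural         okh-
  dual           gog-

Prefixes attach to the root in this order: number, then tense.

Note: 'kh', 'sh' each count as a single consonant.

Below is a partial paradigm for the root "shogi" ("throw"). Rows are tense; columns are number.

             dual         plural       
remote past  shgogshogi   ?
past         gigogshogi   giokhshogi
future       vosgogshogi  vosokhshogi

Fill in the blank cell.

shokhshogi

Attach number plural okh- → okhshogi.
Attach tense remote past sh- → shokhshogi.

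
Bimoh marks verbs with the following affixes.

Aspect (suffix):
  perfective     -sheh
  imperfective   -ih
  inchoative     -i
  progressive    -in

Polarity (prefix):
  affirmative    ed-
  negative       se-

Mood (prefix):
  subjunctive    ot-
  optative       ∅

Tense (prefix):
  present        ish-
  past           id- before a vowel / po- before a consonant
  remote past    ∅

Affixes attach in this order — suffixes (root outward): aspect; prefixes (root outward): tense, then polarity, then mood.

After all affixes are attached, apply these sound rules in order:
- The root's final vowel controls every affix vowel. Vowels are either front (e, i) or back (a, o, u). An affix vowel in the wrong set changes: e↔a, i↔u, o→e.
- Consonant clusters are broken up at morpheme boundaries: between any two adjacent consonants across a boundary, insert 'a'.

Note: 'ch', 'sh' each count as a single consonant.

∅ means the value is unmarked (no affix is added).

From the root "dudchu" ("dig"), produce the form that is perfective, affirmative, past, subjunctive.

otadapodudchushah

Attach tense past po- (before consonant 'd') → podudchu.
Attach polarity affirmative ed- → edpodudchu.
Attach mood subjunctive ot- → otedpodudchu.
Attach aspect perfective -sheh → otedpodudchusheh.
Apply vowel harmony: otedpodudchusheh → otadpodudchushah.
Apply epenthesis: otadpodudchushah → otadapodudchushah.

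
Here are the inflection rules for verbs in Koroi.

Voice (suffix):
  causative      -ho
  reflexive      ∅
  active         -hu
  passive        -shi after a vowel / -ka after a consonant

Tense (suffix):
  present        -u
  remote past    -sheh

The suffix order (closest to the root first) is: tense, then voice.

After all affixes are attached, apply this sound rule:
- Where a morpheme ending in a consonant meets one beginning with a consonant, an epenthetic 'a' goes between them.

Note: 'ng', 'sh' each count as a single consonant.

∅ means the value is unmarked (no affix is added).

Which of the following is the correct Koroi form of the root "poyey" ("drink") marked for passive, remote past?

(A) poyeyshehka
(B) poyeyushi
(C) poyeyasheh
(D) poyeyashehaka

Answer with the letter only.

Attach tense remote past -sheh → poyeysheh.
Attach voice passive -ka (after consonant 'h') → poyeyshehka.
Apply epenthesis: poyeyshehka → poyeyashehaka.
So the correct form is poyeyashehaka, option (D).
(C) poyeyasheh is wrong: it uses reflexive instead of passive for voice.
(B) poyeyushi is wrong: it uses present instead of remote past for tense.
(A) poyeyshehka is wrong: it fails to apply the sound rule(s).

D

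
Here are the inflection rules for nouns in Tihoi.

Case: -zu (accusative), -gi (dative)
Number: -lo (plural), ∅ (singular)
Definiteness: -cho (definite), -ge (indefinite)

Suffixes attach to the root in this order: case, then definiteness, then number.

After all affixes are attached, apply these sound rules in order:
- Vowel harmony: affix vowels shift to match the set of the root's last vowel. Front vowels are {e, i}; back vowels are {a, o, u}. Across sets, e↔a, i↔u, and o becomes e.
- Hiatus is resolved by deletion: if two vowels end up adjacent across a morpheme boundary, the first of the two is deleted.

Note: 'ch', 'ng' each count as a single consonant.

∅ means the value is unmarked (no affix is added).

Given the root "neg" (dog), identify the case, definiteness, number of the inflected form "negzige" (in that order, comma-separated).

accusative, indefinite, singular

Segment: neg-zu-ge.
case: -zu → accusative.
definiteness: -ge → indefinite.
number: ∅ → singular.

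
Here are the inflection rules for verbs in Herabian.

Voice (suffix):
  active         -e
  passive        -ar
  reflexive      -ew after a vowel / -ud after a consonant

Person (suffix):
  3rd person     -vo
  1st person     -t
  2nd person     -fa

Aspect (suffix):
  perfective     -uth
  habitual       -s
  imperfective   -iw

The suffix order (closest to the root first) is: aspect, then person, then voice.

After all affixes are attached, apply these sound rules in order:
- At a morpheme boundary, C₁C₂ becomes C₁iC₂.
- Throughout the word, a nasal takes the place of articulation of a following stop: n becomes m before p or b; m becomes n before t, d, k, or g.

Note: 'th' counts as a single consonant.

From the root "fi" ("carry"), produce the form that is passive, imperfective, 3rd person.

fiiwivoar

Attach aspect imperfective -iw → fiiw.
Attach person 3rd person -vo → fiiwvo.
Attach voice passive -ar → fiiwvoar.
Apply epenthesis: fiiwvoar → fiiwivoar.
Nasal assimilation: no change.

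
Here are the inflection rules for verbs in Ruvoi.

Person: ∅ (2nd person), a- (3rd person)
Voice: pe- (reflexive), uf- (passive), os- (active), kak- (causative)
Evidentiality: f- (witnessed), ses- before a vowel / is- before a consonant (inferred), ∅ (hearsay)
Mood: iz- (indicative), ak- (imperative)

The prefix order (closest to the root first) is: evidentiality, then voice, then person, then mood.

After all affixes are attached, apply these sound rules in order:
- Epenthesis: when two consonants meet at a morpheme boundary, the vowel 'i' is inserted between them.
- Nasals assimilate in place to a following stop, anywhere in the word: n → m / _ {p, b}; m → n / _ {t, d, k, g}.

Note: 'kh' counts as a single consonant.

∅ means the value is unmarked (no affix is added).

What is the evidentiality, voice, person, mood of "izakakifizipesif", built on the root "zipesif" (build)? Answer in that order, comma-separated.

Segment: iz-a-kak-f-zipesif.
evidentiality: f- → witnessed.
voice: kak- → causative.
person: a- → 3rd person.
mood: iz- → indicative.

witnessed, causative, 3rd person, indicative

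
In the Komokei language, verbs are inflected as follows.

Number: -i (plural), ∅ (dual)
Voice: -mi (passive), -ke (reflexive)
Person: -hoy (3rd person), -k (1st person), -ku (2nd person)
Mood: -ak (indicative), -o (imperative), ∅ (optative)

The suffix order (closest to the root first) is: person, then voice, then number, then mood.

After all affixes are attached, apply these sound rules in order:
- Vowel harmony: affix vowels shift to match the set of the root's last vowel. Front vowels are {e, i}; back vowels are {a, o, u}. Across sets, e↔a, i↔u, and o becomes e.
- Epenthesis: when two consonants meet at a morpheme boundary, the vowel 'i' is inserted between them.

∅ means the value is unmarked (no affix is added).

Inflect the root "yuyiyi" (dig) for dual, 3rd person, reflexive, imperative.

yuyiyiheyikee

Attach person 3rd person -hoy → yuyiyihoy.
Attach voice reflexive -ke → yuyiyihoyke.
number = dual: zero marking, form stays yuyiyihoyke.
Attach mood imperative -o → yuyiyihoykeo.
Apply vowel harmony: yuyiyihoykeo → yuyiyiheykee.
Apply epenthesis: yuyiyiheykee → yuyiyiheyikee.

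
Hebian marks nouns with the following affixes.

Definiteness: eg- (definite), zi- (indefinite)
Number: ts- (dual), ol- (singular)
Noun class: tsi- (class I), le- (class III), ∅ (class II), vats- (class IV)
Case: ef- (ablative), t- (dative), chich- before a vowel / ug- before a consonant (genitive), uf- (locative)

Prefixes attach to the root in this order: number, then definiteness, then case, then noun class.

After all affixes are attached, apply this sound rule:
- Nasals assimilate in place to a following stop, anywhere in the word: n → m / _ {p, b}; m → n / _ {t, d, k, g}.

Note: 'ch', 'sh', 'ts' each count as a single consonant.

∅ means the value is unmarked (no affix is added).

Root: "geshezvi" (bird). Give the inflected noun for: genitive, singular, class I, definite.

tsichichegolgeshezvi

Attach number singular ol- → olgeshezvi.
Attach definiteness definite eg- → egolgeshezvi.
Attach case genitive chich- (before vowel 'e') → chichegolgeshezvi.
Attach noun class class I tsi- → tsichichegolgeshezvi.
Nasal assimilation: no change.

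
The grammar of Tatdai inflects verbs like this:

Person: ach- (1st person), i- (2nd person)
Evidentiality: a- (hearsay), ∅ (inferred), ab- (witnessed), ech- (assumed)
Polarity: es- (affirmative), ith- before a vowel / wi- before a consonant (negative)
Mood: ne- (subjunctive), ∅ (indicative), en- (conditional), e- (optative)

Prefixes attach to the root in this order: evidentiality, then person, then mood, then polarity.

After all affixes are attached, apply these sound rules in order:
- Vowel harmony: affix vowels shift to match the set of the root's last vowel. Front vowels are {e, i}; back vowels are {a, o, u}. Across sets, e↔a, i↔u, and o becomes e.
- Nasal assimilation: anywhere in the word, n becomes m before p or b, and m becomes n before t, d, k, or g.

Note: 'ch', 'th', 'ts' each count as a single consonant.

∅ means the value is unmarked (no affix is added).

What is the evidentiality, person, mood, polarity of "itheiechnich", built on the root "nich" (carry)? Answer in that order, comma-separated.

assumed, 2nd person, optative, negative

Segment: ith-e-i-ech-nich.
evidentiality: ech- → assumed.
person: i- → 2nd person.
mood: e- → optative.
polarity: ith/wi- → negative.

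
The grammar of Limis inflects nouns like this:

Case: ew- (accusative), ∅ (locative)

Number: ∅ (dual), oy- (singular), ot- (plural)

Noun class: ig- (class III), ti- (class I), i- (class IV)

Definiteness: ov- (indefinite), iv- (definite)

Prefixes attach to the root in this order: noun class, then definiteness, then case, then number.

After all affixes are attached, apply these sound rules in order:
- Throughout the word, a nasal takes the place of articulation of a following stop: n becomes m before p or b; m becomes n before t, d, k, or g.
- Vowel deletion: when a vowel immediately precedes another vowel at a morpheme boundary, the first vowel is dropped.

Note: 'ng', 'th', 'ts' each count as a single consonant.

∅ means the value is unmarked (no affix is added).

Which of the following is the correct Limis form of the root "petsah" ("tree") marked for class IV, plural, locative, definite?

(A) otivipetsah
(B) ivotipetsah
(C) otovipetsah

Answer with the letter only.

A

Attach noun class class IV i- → ipetsah.
Attach definiteness definite iv- → ivipetsah.
case = locative: zero marking, form stays ivipetsah.
Attach number plural ot- → otivipetsah.
Nasal assimilation: no change.
Vowel deletion: no change.
So the correct form is otivipetsah, option (A).
(B) ivotipetsah is wrong: it has the affixes in the wrong order.
(C) otovipetsah is wrong: it uses indefinite instead of definite for definiteness.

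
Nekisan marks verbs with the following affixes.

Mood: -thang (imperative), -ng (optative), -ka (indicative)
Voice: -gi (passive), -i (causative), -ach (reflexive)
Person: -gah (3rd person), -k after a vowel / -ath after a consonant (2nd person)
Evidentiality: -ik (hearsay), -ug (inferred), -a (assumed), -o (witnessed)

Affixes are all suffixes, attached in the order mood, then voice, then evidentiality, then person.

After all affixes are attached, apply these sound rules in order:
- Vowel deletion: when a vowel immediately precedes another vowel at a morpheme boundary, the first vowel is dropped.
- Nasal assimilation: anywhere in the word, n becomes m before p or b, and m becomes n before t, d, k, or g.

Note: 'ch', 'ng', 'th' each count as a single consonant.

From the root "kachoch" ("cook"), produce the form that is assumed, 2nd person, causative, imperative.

Attach mood imperative -thang → kachochthang.
Attach voice causative -i → kachochthangi.
Attach evidentiality assumed -a → kachochthangia.
Attach person 2nd person -k (after vowel 'a') → kachochthangiak.
Apply vowel deletion: kachochthangiak → kachochthangak.
Nasal assimilation: no change.

kachochthangak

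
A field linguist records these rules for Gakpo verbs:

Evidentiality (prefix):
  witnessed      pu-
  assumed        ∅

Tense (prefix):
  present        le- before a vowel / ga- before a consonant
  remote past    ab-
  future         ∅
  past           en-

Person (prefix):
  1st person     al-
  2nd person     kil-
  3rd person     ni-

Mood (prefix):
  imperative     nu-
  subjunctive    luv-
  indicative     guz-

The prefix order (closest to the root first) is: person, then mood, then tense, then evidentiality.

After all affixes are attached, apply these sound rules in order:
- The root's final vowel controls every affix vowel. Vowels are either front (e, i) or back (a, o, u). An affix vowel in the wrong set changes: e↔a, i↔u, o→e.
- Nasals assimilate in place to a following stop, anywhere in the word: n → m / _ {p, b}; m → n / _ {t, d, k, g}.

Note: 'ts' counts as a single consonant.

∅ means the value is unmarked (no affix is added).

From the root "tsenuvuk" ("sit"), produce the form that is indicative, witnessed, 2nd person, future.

puguzkultsenuvuk

Attach person 2nd person kil- → kiltsenuvuk.
Attach mood indicative guz- → guzkiltsenuvuk.
tense = future: zero marking, form stays guzkiltsenuvuk.
Attach evidentiality witnessed pu- → puguzkiltsenuvuk.
Apply vowel harmony: puguzkiltsenuvuk → puguzkultsenuvuk.
Nasal assimilation: no change.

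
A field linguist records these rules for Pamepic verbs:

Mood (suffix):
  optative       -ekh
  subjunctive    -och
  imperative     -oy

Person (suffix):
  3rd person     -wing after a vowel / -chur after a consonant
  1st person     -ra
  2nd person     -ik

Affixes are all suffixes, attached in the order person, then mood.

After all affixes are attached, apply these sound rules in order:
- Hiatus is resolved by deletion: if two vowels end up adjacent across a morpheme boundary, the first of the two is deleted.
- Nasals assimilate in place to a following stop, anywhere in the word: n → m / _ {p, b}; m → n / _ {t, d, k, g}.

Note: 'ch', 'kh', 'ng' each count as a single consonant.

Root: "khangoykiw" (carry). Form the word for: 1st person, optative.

khangoykiwrekh

Attach person 1st person -ra → khangoykiwra.
Attach mood optative -ekh → khangoykiwraekh.
Apply vowel deletion: khangoykiwraekh → khangoykiwrekh.
Nasal assimilation: no change.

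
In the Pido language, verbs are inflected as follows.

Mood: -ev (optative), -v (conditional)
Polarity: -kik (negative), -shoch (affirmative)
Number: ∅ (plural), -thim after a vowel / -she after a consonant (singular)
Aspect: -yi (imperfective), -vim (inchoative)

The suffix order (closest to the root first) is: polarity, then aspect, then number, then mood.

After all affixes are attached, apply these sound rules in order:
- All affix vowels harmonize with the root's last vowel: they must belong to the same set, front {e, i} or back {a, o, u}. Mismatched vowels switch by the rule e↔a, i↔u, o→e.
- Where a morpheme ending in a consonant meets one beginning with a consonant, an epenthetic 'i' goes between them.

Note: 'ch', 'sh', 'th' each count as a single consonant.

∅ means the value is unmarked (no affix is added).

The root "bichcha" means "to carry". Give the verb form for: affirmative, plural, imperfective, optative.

bichchashochiyuav

Attach polarity affirmative -shoch → bichchashoch.
Attach aspect imperfective -yi → bichchashochyi.
number = plural: zero marking, form stays bichchashochyi.
Attach mood optative -ev → bichchashochyiev.
Apply vowel harmony: bichchashochyiev → bichchashochyuav.
Apply epenthesis: bichchashochyuav → bichchashochiyuav.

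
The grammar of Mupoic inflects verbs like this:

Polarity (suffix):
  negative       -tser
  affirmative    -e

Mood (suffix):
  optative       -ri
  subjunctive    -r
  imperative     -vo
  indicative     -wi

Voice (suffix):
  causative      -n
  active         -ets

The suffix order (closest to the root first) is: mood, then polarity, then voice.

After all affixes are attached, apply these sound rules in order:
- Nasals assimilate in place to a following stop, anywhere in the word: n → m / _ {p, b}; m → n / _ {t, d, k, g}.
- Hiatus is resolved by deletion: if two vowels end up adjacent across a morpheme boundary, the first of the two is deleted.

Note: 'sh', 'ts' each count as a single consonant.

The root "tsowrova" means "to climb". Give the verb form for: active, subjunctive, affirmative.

Attach mood subjunctive -r → tsowrovar.
Attach polarity affirmative -e → tsowrovare.
Attach voice active -ets → tsowrovareets.
Nasal assimilation: no change.
Apply vowel deletion: tsowrovareets → tsowrovarets.

tsowrovarets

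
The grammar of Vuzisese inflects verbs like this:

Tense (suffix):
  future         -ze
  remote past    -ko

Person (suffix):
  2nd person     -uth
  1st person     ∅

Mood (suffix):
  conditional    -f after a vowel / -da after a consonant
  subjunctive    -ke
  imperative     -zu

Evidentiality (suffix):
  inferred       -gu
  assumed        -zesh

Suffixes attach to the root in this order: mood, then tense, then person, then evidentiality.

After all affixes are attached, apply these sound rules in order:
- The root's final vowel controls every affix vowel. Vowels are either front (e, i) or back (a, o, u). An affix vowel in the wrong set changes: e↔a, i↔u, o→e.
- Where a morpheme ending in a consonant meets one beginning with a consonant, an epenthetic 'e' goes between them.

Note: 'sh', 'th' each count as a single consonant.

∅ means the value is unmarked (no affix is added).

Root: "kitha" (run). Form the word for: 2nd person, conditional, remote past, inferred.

Attach mood conditional -f (after vowel 'a') → kithaf.
Attach tense remote past -ko → kithafko.
Attach person 2nd person -uth → kithafkouth.
Attach evidentiality inferred -gu → kithafkouthgu.
Vowel harmony: no change.
Apply epenthesis: kithafkouthgu → kithafekouthegu.

kithafekouthegu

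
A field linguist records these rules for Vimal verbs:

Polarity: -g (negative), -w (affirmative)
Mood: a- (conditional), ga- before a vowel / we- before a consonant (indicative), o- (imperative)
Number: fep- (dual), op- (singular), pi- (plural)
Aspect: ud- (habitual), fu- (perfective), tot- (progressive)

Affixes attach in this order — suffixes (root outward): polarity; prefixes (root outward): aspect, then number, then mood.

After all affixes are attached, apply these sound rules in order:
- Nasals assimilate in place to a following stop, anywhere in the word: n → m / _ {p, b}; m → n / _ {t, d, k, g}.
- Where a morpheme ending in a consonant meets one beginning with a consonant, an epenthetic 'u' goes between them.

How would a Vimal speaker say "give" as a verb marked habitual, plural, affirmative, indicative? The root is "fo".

wepiudufow

Attach aspect habitual ud- → udfo.
Attach number plural pi- → piudfo.
Attach mood indicative we- (before consonant 'p') → wepiudfo.
Attach polarity affirmative -w → wepiudfow.
Nasal assimilation: no change.
Apply epenthesis: wepiudfow → wepiudufow.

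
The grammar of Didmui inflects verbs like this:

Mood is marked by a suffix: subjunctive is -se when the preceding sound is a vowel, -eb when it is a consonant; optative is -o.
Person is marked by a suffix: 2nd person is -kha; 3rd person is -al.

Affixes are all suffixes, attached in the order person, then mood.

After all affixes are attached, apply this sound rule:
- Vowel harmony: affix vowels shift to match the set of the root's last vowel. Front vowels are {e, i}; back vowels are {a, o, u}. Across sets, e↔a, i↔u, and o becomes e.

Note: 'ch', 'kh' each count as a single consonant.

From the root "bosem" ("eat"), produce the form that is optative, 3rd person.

Attach person 3rd person -al → bosemal.
Attach mood optative -o → bosemalo.
Apply vowel harmony: bosemalo → bosemele.

bosemele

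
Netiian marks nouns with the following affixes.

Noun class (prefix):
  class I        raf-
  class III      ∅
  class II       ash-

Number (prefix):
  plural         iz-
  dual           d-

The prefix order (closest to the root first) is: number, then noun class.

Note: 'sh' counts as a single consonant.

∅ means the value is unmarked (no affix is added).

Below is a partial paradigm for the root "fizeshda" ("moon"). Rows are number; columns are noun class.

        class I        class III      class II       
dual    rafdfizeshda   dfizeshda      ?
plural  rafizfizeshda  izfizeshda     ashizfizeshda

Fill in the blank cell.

Attach number dual d- → dfizeshda.
Attach noun class class II ash- → ashdfizeshda.

ashdfizeshda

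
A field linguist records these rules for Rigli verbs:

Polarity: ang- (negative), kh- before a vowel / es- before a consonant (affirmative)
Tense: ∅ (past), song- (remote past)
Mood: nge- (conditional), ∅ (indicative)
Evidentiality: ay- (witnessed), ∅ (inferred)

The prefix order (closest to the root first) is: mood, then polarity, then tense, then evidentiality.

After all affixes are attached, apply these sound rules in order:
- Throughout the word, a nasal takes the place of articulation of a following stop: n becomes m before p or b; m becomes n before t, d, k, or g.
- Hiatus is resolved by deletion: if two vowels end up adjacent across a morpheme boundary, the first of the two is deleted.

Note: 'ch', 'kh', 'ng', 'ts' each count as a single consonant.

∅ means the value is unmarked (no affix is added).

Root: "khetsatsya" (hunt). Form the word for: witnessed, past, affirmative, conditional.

Attach mood conditional nge- → ngekhetsatsya.
Attach polarity affirmative es- (before consonant 'ng') → esngekhetsatsya.
tense = past: zero marking, form stays esngekhetsatsya.
Attach evidentiality witnessed ay- → ayesngekhetsatsya.
Nasal assimilation: no change.
Vowel deletion: no change.

ayesngekhetsatsya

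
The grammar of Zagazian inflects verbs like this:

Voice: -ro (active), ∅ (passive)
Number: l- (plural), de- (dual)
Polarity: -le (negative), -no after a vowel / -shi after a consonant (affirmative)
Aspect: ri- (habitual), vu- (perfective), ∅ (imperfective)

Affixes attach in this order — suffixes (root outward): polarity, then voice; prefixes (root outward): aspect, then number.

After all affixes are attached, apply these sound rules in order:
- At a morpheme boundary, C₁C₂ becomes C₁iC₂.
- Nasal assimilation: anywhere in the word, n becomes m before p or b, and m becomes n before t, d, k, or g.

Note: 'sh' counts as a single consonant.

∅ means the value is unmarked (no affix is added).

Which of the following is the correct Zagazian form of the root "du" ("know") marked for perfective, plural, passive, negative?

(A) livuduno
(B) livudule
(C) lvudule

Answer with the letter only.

Attach aspect perfective vu- → vudu.
Attach polarity negative -le → vudule.
voice = passive: zero marking, form stays vudule.
Attach number plural l- → lvudule.
Apply epenthesis: lvudule → livudule.
Nasal assimilation: no change.
So the correct form is livudule, option (B).
(A) livuduno is wrong: it uses affirmative instead of negative for polarity.
(C) lvudule is wrong: it fails to apply the sound rule(s).

B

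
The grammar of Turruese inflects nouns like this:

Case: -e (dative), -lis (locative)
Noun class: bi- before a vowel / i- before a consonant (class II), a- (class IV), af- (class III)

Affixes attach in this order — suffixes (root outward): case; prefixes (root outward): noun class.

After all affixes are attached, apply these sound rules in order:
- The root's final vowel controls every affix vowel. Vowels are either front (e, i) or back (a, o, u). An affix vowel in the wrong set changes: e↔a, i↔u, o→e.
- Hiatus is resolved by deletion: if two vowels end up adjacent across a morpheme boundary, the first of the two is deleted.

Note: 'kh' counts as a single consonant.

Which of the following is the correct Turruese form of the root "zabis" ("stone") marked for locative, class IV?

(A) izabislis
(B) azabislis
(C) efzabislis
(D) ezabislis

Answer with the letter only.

D

Attach noun class class IV a- → azabis.
Attach case locative -lis → azabislis.
Apply vowel harmony: azabislis → ezabislis.
Vowel deletion: no change.
So the correct form is ezabislis, option (D).
(A) izabislis is wrong: it uses class II instead of class IV for noun class.
(B) azabislis is wrong: it fails to apply the sound rule(s).
(C) efzabislis is wrong: it uses class III instead of class IV for noun class.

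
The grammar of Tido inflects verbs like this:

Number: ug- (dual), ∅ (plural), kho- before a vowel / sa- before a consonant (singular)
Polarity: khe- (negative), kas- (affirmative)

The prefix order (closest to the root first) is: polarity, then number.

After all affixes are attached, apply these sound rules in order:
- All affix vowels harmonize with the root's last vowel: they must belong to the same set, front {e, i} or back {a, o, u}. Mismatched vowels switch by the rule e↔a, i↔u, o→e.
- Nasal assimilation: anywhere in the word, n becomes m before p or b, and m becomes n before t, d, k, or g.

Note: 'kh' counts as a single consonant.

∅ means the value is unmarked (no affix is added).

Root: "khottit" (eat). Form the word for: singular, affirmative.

Attach polarity affirmative kas- → kaskhottit.
Attach number singular sa- (before consonant 'k') → sakaskhottit.
Apply vowel harmony: sakaskhottit → sekeskhottit.
Nasal assimilation: no change.

sekeskhottit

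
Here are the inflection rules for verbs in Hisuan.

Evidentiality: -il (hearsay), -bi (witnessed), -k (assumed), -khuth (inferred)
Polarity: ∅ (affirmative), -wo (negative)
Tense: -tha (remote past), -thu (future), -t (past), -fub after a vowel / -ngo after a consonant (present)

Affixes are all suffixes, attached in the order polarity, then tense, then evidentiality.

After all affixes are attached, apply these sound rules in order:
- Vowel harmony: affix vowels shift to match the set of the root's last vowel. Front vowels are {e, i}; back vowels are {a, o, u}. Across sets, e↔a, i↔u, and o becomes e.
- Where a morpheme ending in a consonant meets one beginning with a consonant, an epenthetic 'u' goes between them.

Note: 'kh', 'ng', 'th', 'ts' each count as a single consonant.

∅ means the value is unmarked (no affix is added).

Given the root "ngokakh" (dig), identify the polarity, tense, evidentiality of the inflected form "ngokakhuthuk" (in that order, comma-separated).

affirmative, future, assumed

Segment: ngokakh-thu-k.
polarity: ∅ → affirmative.
tense: -thu → future.
evidentiality: -k → assumed.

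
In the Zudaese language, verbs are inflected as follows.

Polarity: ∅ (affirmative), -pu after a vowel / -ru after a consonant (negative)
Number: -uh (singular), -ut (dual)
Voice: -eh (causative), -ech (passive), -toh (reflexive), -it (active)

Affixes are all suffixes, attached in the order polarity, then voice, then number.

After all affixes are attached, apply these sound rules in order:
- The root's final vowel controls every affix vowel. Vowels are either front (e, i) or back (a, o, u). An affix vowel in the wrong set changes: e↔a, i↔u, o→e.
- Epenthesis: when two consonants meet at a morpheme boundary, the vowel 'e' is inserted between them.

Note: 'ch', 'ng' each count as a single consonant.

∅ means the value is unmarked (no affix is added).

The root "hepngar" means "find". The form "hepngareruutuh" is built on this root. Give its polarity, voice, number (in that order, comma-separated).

negative, active, singular

Segment: hepngar-ru-it-uh.
polarity: -pu/ru → negative.
voice: -it → active.
number: -uh → singular.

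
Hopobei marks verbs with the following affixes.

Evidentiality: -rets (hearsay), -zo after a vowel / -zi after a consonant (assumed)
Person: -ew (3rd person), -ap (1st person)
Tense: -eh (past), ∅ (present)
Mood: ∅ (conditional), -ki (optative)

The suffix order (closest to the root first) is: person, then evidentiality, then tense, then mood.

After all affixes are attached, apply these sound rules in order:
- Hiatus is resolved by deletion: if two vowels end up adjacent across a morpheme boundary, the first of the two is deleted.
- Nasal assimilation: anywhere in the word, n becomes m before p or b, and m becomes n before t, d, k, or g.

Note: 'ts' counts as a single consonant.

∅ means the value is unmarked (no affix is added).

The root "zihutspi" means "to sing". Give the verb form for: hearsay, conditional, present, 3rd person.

zihutspewrets

Attach person 3rd person -ew → zihutspiew.
Attach evidentiality hearsay -rets → zihutspiewrets.
tense = present: zero marking, form stays zihutspiewrets.
mood = conditional: zero marking, form stays zihutspiewrets.
Apply vowel deletion: zihutspiewrets → zihutspewrets.
Nasal assimilation: no change.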